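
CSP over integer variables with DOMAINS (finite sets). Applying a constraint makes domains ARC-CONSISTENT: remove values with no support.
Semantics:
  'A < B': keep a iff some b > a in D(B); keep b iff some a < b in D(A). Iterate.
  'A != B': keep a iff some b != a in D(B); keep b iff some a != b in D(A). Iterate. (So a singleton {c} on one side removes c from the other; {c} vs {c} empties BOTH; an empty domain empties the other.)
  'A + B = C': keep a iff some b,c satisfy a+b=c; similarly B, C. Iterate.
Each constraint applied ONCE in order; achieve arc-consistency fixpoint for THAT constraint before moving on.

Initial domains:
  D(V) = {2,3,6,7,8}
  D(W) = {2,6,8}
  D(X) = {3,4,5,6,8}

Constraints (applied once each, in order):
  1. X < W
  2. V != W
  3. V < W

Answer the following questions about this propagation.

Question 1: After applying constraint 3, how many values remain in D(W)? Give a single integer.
Answer: 2

Derivation:
Constraint 1 (X < W) on D(X)={3,4,5,6,8} D(W)={2,6,8}: X {3,4,5,6,8}->{3,4,5,6}; W {2,6,8}->{6,8}
Constraint 2 (V != W) on D(V)={2,3,6,7,8} D(W)={6,8}: no change
Constraint 3 (V < W) on D(V)={2,3,6,7,8} D(W)={6,8}: V {2,3,6,7,8}->{2,3,6,7}
So after constraint 3: D(W)={6,8}, size = 2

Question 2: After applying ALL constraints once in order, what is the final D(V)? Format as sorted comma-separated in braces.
Answer: {2,3,6,7}

Derivation:
Constraint 1 (X < W) on D(X)={3,4,5,6,8} D(W)={2,6,8}: X {3,4,5,6,8}->{3,4,5,6}; W {2,6,8}->{6,8}
Constraint 2 (V != W) on D(V)={2,3,6,7,8} D(W)={6,8}: no change
Constraint 3 (V < W) on D(V)={2,3,6,7,8} D(W)={6,8}: V {2,3,6,7,8}->{2,3,6,7}
So after all 3 constraints: D(V) = {2,3,6,7}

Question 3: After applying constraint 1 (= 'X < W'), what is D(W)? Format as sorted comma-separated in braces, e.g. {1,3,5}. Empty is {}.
Answer: {6,8}

Derivation:
Constraint 1 (X < W) on D(X)={3,4,5,6,8} D(W)={2,6,8}: X {3,4,5,6,8}->{3,4,5,6}; W {2,6,8}->{6,8}
So after constraint 1: D(W) = {6,8}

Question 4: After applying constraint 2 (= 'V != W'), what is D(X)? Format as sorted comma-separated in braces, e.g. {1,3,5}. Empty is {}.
Answer: {3,4,5,6}

Derivation:
Constraint 1 (X < W) on D(X)={3,4,5,6,8} D(W)={2,6,8}: X {3,4,5,6,8}->{3,4,5,6}; W {2,6,8}->{6,8}
Constraint 2 (V != W) on D(V)={2,3,6,7,8} D(W)={6,8}: no change
So after constraint 2: D(X) = {3,4,5,6}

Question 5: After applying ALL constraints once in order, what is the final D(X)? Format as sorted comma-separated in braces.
Constraint 1 (X < W) on D(X)={3,4,5,6,8} D(W)={2,6,8}: X {3,4,5,6,8}->{3,4,5,6}; W {2,6,8}->{6,8}
Constraint 2 (V != W) on D(V)={2,3,6,7,8} D(W)={6,8}: no change
Constraint 3 (V < W) on D(V)={2,3,6,7,8} D(W)={6,8}: V {2,3,6,7,8}->{2,3,6,7}
So after all 3 constraints: D(X) = {3,4,5,6}

Answer: {3,4,5,6}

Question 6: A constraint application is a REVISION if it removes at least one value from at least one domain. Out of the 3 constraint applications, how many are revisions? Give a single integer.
Answer: 2

Derivation:
Constraint 1 (X < W) on D(X)={3,4,5,6,8} D(W)={2,6,8}: X {3,4,5,6,8}->{3,4,5,6}; W {2,6,8}->{6,8} => REVISION
Constraint 2 (V != W) on D(V)={2,3,6,7,8} D(W)={6,8}: no change => not a revision
Constraint 3 (V < W) on D(V)={2,3,6,7,8} D(W)={6,8}: V {2,3,6,7,8}->{2,3,6,7} => REVISION
Total revisions = 2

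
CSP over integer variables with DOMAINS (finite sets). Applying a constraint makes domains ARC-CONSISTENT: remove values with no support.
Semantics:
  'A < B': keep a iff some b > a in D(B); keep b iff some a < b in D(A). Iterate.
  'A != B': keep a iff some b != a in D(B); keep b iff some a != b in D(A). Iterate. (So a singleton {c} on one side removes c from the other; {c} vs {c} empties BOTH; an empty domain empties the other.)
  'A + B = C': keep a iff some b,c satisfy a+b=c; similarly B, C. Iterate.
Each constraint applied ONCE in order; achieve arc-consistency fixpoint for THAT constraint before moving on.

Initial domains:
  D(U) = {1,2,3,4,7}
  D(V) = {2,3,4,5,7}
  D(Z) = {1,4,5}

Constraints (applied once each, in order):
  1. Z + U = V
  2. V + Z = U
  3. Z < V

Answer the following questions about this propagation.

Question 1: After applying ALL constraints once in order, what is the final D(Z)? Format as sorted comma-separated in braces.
Answer: {1}

Derivation:
Constraint 1 (Z + U = V) on D(Z)={1,4,5} D(U)={1,2,3,4,7} D(V)={2,3,4,5,7}: U {1,2,3,4,7}->{1,2,3,4}
Constraint 2 (V + Z = U) on D(V)={2,3,4,5,7} D(Z)={1,4,5} D(U)={1,2,3,4}: V {2,3,4,5,7}->{2,3}; Z {1,4,5}->{1}; U {1,2,3,4}->{3,4}
Constraint 3 (Z < V) on D(Z)={1} D(V)={2,3}: no change
So after all 3 constraints: D(Z) = {1}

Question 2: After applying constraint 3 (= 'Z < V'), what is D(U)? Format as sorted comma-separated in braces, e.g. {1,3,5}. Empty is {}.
Constraint 1 (Z + U = V) on D(Z)={1,4,5} D(U)={1,2,3,4,7} D(V)={2,3,4,5,7}: U {1,2,3,4,7}->{1,2,3,4}
Constraint 2 (V + Z = U) on D(V)={2,3,4,5,7} D(Z)={1,4,5} D(U)={1,2,3,4}: V {2,3,4,5,7}->{2,3}; Z {1,4,5}->{1}; U {1,2,3,4}->{3,4}
Constraint 3 (Z < V) on D(Z)={1} D(V)={2,3}: no change
So after constraint 3: D(U) = {3,4}

Answer: {3,4}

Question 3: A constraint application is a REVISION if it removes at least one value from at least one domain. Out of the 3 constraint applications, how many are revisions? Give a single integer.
Constraint 1 (Z + U = V) on D(Z)={1,4,5} D(U)={1,2,3,4,7} D(V)={2,3,4,5,7}: U {1,2,3,4,7}->{1,2,3,4} => REVISION
Constraint 2 (V + Z = U) on D(V)={2,3,4,5,7} D(Z)={1,4,5} D(U)={1,2,3,4}: V {2,3,4,5,7}->{2,3}; Z {1,4,5}->{1}; U {1,2,3,4}->{3,4} => REVISION
Constraint 3 (Z < V) on D(Z)={1} D(V)={2,3}: no change => not a revision
Total revisions = 2

Answer: 2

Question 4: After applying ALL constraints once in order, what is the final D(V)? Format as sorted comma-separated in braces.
Answer: {2,3}

Derivation:
Constraint 1 (Z + U = V) on D(Z)={1,4,5} D(U)={1,2,3,4,7} D(V)={2,3,4,5,7}: U {1,2,3,4,7}->{1,2,3,4}
Constraint 2 (V + Z = U) on D(V)={2,3,4,5,7} D(Z)={1,4,5} D(U)={1,2,3,4}: V {2,3,4,5,7}->{2,3}; Z {1,4,5}->{1}; U {1,2,3,4}->{3,4}
Constraint 3 (Z < V) on D(Z)={1} D(V)={2,3}: no change
So after all 3 constraints: D(V) = {2,3}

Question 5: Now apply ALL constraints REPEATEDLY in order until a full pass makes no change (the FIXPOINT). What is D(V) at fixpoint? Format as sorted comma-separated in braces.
Answer: {}

Derivation:
pass 0 (initial): D(V)={2,3,4,5,7}
pass 1: U {1,2,3,4,7}->{3,4}; V {2,3,4,5,7}->{2,3}; Z {1,4,5}->{1}
pass 2: U {3,4}->{}; V {2,3}->{}; Z {1}->{}
pass 3: no change
Fixpoint after 3 passes: D(V) = {}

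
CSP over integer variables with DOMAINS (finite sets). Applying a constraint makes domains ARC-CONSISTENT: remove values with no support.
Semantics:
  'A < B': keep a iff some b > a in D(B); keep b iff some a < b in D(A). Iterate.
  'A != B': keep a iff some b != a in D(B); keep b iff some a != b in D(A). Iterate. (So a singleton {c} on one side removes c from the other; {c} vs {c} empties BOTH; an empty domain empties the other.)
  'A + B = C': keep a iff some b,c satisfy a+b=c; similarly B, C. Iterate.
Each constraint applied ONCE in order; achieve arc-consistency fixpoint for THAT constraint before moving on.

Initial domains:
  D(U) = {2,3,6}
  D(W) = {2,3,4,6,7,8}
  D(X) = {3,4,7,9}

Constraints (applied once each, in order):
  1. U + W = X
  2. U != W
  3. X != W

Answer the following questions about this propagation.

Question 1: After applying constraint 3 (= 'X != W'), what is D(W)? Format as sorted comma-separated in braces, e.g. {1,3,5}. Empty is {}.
Constraint 1 (U + W = X) on D(U)={2,3,6} D(W)={2,3,4,6,7,8} D(X)={3,4,7,9}: W {2,3,4,6,7,8}->{2,3,4,6,7}; X {3,4,7,9}->{4,7,9}
Constraint 2 (U != W) on D(U)={2,3,6} D(W)={2,3,4,6,7}: no change
Constraint 3 (X != W) on D(X)={4,7,9} D(W)={2,3,4,6,7}: no change
So after constraint 3: D(W) = {2,3,4,6,7}

Answer: {2,3,4,6,7}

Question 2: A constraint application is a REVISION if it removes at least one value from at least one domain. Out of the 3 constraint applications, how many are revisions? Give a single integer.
Constraint 1 (U + W = X) on D(U)={2,3,6} D(W)={2,3,4,6,7,8} D(X)={3,4,7,9}: W {2,3,4,6,7,8}->{2,3,4,6,7}; X {3,4,7,9}->{4,7,9} => REVISION
Constraint 2 (U != W) on D(U)={2,3,6} D(W)={2,3,4,6,7}: no change => not a revision
Constraint 3 (X != W) on D(X)={4,7,9} D(W)={2,3,4,6,7}: no change => not a revision
Total revisions = 1

Answer: 1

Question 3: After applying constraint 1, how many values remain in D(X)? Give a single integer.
Constraint 1 (U + W = X) on D(U)={2,3,6} D(W)={2,3,4,6,7,8} D(X)={3,4,7,9}: W {2,3,4,6,7,8}->{2,3,4,6,7}; X {3,4,7,9}->{4,7,9}
So after constraint 1: D(X)={4,7,9}, size = 3

Answer: 3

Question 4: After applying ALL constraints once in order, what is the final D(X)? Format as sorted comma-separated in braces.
Constraint 1 (U + W = X) on D(U)={2,3,6} D(W)={2,3,4,6,7,8} D(X)={3,4,7,9}: W {2,3,4,6,7,8}->{2,3,4,6,7}; X {3,4,7,9}->{4,7,9}
Constraint 2 (U != W) on D(U)={2,3,6} D(W)={2,3,4,6,7}: no change
Constraint 3 (X != W) on D(X)={4,7,9} D(W)={2,3,4,6,7}: no change
So after all 3 constraints: D(X) = {4,7,9}

Answer: {4,7,9}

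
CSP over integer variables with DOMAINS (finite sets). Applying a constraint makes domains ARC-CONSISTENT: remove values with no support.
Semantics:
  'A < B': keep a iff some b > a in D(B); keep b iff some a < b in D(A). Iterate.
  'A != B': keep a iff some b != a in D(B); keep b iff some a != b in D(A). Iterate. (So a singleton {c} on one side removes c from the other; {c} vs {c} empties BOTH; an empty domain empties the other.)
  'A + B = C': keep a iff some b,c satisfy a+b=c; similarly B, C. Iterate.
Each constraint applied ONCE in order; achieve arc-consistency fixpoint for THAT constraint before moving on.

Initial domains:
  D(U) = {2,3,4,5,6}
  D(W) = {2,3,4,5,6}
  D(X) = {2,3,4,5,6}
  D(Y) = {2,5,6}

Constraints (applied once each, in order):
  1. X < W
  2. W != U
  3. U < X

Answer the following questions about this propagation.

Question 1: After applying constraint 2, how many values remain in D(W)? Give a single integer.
Answer: 4

Derivation:
Constraint 1 (X < W) on D(X)={2,3,4,5,6} D(W)={2,3,4,5,6}: X {2,3,4,5,6}->{2,3,4,5}; W {2,3,4,5,6}->{3,4,5,6}
Constraint 2 (W != U) on D(W)={3,4,5,6} D(U)={2,3,4,5,6}: no change
So after constraint 2: D(W)={3,4,5,6}, size = 4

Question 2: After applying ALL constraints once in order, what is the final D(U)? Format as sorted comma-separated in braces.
Constraint 1 (X < W) on D(X)={2,3,4,5,6} D(W)={2,3,4,5,6}: X {2,3,4,5,6}->{2,3,4,5}; W {2,3,4,5,6}->{3,4,5,6}
Constraint 2 (W != U) on D(W)={3,4,5,6} D(U)={2,3,4,5,6}: no change
Constraint 3 (U < X) on D(U)={2,3,4,5,6} D(X)={2,3,4,5}: U {2,3,4,5,6}->{2,3,4}; X {2,3,4,5}->{3,4,5}
So after all 3 constraints: D(U) = {2,3,4}

Answer: {2,3,4}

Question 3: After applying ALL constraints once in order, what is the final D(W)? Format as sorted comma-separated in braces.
Answer: {3,4,5,6}

Derivation:
Constraint 1 (X < W) on D(X)={2,3,4,5,6} D(W)={2,3,4,5,6}: X {2,3,4,5,6}->{2,3,4,5}; W {2,3,4,5,6}->{3,4,5,6}
Constraint 2 (W != U) on D(W)={3,4,5,6} D(U)={2,3,4,5,6}: no change
Constraint 3 (U < X) on D(U)={2,3,4,5,6} D(X)={2,3,4,5}: U {2,3,4,5,6}->{2,3,4}; X {2,3,4,5}->{3,4,5}
So after all 3 constraints: D(W) = {3,4,5,6}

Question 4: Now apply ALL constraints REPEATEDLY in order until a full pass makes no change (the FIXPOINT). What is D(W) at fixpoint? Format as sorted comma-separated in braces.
pass 0 (initial): D(W)={2,3,4,5,6}
pass 1: U {2,3,4,5,6}->{2,3,4}; W {2,3,4,5,6}->{3,4,5,6}; X {2,3,4,5,6}->{3,4,5}
pass 2: W {3,4,5,6}->{4,5,6}
pass 3: no change
Fixpoint after 3 passes: D(W) = {4,5,6}

Answer: {4,5,6}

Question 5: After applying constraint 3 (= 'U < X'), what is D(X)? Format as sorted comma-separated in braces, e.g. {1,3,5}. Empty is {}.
Constraint 1 (X < W) on D(X)={2,3,4,5,6} D(W)={2,3,4,5,6}: X {2,3,4,5,6}->{2,3,4,5}; W {2,3,4,5,6}->{3,4,5,6}
Constraint 2 (W != U) on D(W)={3,4,5,6} D(U)={2,3,4,5,6}: no change
Constraint 3 (U < X) on D(U)={2,3,4,5,6} D(X)={2,3,4,5}: U {2,3,4,5,6}->{2,3,4}; X {2,3,4,5}->{3,4,5}
So after constraint 3: D(X) = {3,4,5}

Answer: {3,4,5}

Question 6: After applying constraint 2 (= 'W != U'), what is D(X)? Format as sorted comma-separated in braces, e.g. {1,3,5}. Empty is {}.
Constraint 1 (X < W) on D(X)={2,3,4,5,6} D(W)={2,3,4,5,6}: X {2,3,4,5,6}->{2,3,4,5}; W {2,3,4,5,6}->{3,4,5,6}
Constraint 2 (W != U) on D(W)={3,4,5,6} D(U)={2,3,4,5,6}: no change
So after constraint 2: D(X) = {2,3,4,5}

Answer: {2,3,4,5}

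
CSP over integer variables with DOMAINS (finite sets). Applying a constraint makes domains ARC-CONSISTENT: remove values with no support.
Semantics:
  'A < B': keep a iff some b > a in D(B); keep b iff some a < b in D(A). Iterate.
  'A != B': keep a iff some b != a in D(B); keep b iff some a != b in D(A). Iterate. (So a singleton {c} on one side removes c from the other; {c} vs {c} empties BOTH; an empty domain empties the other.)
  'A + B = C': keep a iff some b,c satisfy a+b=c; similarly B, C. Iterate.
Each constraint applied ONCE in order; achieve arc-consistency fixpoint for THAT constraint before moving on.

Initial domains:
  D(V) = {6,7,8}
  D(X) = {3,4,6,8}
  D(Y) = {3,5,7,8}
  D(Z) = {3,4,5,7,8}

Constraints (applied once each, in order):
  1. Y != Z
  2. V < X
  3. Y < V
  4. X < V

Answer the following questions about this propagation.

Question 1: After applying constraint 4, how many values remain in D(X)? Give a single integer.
Constraint 1 (Y != Z) on D(Y)={3,5,7,8} D(Z)={3,4,5,7,8}: no change
Constraint 2 (V < X) on D(V)={6,7,8} D(X)={3,4,6,8}: V {6,7,8}->{6,7}; X {3,4,6,8}->{8}
Constraint 3 (Y < V) on D(Y)={3,5,7,8} D(V)={6,7}: Y {3,5,7,8}->{3,5}
Constraint 4 (X < V) on D(X)={8} D(V)={6,7}: X {8}->{}; V {6,7}->{}
So after constraint 4: D(X)={}, size = 0

Answer: 0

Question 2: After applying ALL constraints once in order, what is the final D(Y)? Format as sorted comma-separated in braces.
Constraint 1 (Y != Z) on D(Y)={3,5,7,8} D(Z)={3,4,5,7,8}: no change
Constraint 2 (V < X) on D(V)={6,7,8} D(X)={3,4,6,8}: V {6,7,8}->{6,7}; X {3,4,6,8}->{8}
Constraint 3 (Y < V) on D(Y)={3,5,7,8} D(V)={6,7}: Y {3,5,7,8}->{3,5}
Constraint 4 (X < V) on D(X)={8} D(V)={6,7}: X {8}->{}; V {6,7}->{}
So after all 4 constraints: D(Y) = {3,5}

Answer: {3,5}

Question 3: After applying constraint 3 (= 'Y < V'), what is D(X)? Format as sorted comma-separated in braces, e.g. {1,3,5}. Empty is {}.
Constraint 1 (Y != Z) on D(Y)={3,5,7,8} D(Z)={3,4,5,7,8}: no change
Constraint 2 (V < X) on D(V)={6,7,8} D(X)={3,4,6,8}: V {6,7,8}->{6,7}; X {3,4,6,8}->{8}
Constraint 3 (Y < V) on D(Y)={3,5,7,8} D(V)={6,7}: Y {3,5,7,8}->{3,5}
So after constraint 3: D(X) = {8}

Answer: {8}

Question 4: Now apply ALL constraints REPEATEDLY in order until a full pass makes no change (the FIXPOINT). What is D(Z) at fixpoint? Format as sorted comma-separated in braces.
Answer: {}

Derivation:
pass 0 (initial): D(Z)={3,4,5,7,8}
pass 1: V {6,7,8}->{}; X {3,4,6,8}->{}; Y {3,5,7,8}->{3,5}
pass 2: Y {3,5}->{}
pass 3: Z {3,4,5,7,8}->{}
pass 4: no change
Fixpoint after 4 passes: D(Z) = {}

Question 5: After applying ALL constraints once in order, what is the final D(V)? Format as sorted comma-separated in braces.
Constraint 1 (Y != Z) on D(Y)={3,5,7,8} D(Z)={3,4,5,7,8}: no change
Constraint 2 (V < X) on D(V)={6,7,8} D(X)={3,4,6,8}: V {6,7,8}->{6,7}; X {3,4,6,8}->{8}
Constraint 3 (Y < V) on D(Y)={3,5,7,8} D(V)={6,7}: Y {3,5,7,8}->{3,5}
Constraint 4 (X < V) on D(X)={8} D(V)={6,7}: X {8}->{}; V {6,7}->{}
So after all 4 constraints: D(V) = {}

Answer: {}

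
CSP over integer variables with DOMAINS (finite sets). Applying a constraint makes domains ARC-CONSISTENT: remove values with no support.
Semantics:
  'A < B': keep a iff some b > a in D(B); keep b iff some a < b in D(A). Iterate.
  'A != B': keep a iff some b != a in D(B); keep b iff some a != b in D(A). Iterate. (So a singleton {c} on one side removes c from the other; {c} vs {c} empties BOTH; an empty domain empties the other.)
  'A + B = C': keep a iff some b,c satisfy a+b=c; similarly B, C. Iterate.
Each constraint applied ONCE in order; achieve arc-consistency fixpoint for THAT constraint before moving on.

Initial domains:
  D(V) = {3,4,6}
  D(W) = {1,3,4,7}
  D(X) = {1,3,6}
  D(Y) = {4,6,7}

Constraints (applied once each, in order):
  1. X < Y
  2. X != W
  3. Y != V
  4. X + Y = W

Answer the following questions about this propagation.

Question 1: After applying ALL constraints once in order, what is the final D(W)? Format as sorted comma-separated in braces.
Constraint 1 (X < Y) on D(X)={1,3,6} D(Y)={4,6,7}: no change
Constraint 2 (X != W) on D(X)={1,3,6} D(W)={1,3,4,7}: no change
Constraint 3 (Y != V) on D(Y)={4,6,7} D(V)={3,4,6}: no change
Constraint 4 (X + Y = W) on D(X)={1,3,6} D(Y)={4,6,7} D(W)={1,3,4,7}: X {1,3,6}->{1,3}; Y {4,6,7}->{4,6}; W {1,3,4,7}->{7}
So after all 4 constraints: D(W) = {7}

Answer: {7}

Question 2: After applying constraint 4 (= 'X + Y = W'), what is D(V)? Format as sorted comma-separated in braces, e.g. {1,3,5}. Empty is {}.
Answer: {3,4,6}

Derivation:
Constraint 1 (X < Y) on D(X)={1,3,6} D(Y)={4,6,7}: no change
Constraint 2 (X != W) on D(X)={1,3,6} D(W)={1,3,4,7}: no change
Constraint 3 (Y != V) on D(Y)={4,6,7} D(V)={3,4,6}: no change
Constraint 4 (X + Y = W) on D(X)={1,3,6} D(Y)={4,6,7} D(W)={1,3,4,7}: X {1,3,6}->{1,3}; Y {4,6,7}->{4,6}; W {1,3,4,7}->{7}
So after constraint 4: D(V) = {3,4,6}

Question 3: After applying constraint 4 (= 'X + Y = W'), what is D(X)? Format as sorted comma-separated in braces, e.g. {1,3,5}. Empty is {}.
Constraint 1 (X < Y) on D(X)={1,3,6} D(Y)={4,6,7}: no change
Constraint 2 (X != W) on D(X)={1,3,6} D(W)={1,3,4,7}: no change
Constraint 3 (Y != V) on D(Y)={4,6,7} D(V)={3,4,6}: no change
Constraint 4 (X + Y = W) on D(X)={1,3,6} D(Y)={4,6,7} D(W)={1,3,4,7}: X {1,3,6}->{1,3}; Y {4,6,7}->{4,6}; W {1,3,4,7}->{7}
So after constraint 4: D(X) = {1,3}

Answer: {1,3}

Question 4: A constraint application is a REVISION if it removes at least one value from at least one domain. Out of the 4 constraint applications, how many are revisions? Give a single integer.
Constraint 1 (X < Y) on D(X)={1,3,6} D(Y)={4,6,7}: no change => not a revision
Constraint 2 (X != W) on D(X)={1,3,6} D(W)={1,3,4,7}: no change => not a revision
Constraint 3 (Y != V) on D(Y)={4,6,7} D(V)={3,4,6}: no change => not a revision
Constraint 4 (X + Y = W) on D(X)={1,3,6} D(Y)={4,6,7} D(W)={1,3,4,7}: X {1,3,6}->{1,3}; Y {4,6,7}->{4,6}; W {1,3,4,7}->{7} => REVISION
Total revisions = 1

Answer: 1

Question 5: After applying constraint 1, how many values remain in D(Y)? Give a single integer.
Answer: 3

Derivation:
Constraint 1 (X < Y) on D(X)={1,3,6} D(Y)={4,6,7}: no change
So after constraint 1: D(Y)={4,6,7}, size = 3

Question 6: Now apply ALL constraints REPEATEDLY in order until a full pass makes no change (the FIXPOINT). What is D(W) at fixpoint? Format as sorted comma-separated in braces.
Answer: {7}

Derivation:
pass 0 (initial): D(W)={1,3,4,7}
pass 1: W {1,3,4,7}->{7}; X {1,3,6}->{1,3}; Y {4,6,7}->{4,6}
pass 2: no change
Fixpoint after 2 passes: D(W) = {7}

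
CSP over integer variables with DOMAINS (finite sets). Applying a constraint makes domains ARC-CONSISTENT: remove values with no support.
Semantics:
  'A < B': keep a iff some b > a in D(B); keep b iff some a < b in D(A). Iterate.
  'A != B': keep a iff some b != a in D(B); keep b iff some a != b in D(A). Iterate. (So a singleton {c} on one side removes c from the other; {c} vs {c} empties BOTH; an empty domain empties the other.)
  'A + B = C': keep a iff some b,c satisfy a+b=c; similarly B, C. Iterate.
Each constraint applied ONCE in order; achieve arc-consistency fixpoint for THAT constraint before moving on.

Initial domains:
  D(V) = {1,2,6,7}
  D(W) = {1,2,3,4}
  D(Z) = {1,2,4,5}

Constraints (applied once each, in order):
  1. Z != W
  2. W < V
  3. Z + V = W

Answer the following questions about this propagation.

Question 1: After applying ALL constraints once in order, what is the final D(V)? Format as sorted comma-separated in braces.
Answer: {2}

Derivation:
Constraint 1 (Z != W) on D(Z)={1,2,4,5} D(W)={1,2,3,4}: no change
Constraint 2 (W < V) on D(W)={1,2,3,4} D(V)={1,2,6,7}: V {1,2,6,7}->{2,6,7}
Constraint 3 (Z + V = W) on D(Z)={1,2,4,5} D(V)={2,6,7} D(W)={1,2,3,4}: Z {1,2,4,5}->{1,2}; V {2,6,7}->{2}; W {1,2,3,4}->{3,4}
So after all 3 constraints: D(V) = {2}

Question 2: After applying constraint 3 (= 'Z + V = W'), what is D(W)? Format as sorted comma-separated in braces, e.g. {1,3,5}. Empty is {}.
Answer: {3,4}

Derivation:
Constraint 1 (Z != W) on D(Z)={1,2,4,5} D(W)={1,2,3,4}: no change
Constraint 2 (W < V) on D(W)={1,2,3,4} D(V)={1,2,6,7}: V {1,2,6,7}->{2,6,7}
Constraint 3 (Z + V = W) on D(Z)={1,2,4,5} D(V)={2,6,7} D(W)={1,2,3,4}: Z {1,2,4,5}->{1,2}; V {2,6,7}->{2}; W {1,2,3,4}->{3,4}
So after constraint 3: D(W) = {3,4}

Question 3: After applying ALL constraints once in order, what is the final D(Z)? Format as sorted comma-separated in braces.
Answer: {1,2}

Derivation:
Constraint 1 (Z != W) on D(Z)={1,2,4,5} D(W)={1,2,3,4}: no change
Constraint 2 (W < V) on D(W)={1,2,3,4} D(V)={1,2,6,7}: V {1,2,6,7}->{2,6,7}
Constraint 3 (Z + V = W) on D(Z)={1,2,4,5} D(V)={2,6,7} D(W)={1,2,3,4}: Z {1,2,4,5}->{1,2}; V {2,6,7}->{2}; W {1,2,3,4}->{3,4}
So after all 3 constraints: D(Z) = {1,2}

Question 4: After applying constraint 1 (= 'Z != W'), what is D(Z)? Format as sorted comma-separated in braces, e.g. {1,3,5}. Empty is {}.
Answer: {1,2,4,5}

Derivation:
Constraint 1 (Z != W) on D(Z)={1,2,4,5} D(W)={1,2,3,4}: no change
So after constraint 1: D(Z) = {1,2,4,5}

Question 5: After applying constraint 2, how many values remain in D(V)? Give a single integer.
Constraint 1 (Z != W) on D(Z)={1,2,4,5} D(W)={1,2,3,4}: no change
Constraint 2 (W < V) on D(W)={1,2,3,4} D(V)={1,2,6,7}: V {1,2,6,7}->{2,6,7}
So after constraint 2: D(V)={2,6,7}, size = 3

Answer: 3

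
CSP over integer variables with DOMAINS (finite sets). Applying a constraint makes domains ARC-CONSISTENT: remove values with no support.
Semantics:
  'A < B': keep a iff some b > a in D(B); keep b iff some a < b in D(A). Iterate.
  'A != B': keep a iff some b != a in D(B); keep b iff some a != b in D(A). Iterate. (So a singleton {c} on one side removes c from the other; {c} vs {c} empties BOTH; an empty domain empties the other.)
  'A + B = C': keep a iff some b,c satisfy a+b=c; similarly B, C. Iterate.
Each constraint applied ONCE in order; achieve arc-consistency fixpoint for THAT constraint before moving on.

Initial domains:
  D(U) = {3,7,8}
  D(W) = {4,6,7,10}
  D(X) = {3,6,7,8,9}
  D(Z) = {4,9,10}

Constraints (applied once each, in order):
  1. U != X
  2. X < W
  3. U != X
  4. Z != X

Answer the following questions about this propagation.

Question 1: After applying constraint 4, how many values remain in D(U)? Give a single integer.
Constraint 1 (U != X) on D(U)={3,7,8} D(X)={3,6,7,8,9}: no change
Constraint 2 (X < W) on D(X)={3,6,7,8,9} D(W)={4,6,7,10}: no change
Constraint 3 (U != X) on D(U)={3,7,8} D(X)={3,6,7,8,9}: no change
Constraint 4 (Z != X) on D(Z)={4,9,10} D(X)={3,6,7,8,9}: no change
So after constraint 4: D(U)={3,7,8}, size = 3

Answer: 3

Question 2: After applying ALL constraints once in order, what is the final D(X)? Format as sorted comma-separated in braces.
Answer: {3,6,7,8,9}

Derivation:
Constraint 1 (U != X) on D(U)={3,7,8} D(X)={3,6,7,8,9}: no change
Constraint 2 (X < W) on D(X)={3,6,7,8,9} D(W)={4,6,7,10}: no change
Constraint 3 (U != X) on D(U)={3,7,8} D(X)={3,6,7,8,9}: no change
Constraint 4 (Z != X) on D(Z)={4,9,10} D(X)={3,6,7,8,9}: no change
So after all 4 constraints: D(X) = {3,6,7,8,9}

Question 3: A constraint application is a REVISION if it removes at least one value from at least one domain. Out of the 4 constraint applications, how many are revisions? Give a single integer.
Answer: 0

Derivation:
Constraint 1 (U != X) on D(U)={3,7,8} D(X)={3,6,7,8,9}: no change => not a revision
Constraint 2 (X < W) on D(X)={3,6,7,8,9} D(W)={4,6,7,10}: no change => not a revision
Constraint 3 (U != X) on D(U)={3,7,8} D(X)={3,6,7,8,9}: no change => not a revision
Constraint 4 (Z != X) on D(Z)={4,9,10} D(X)={3,6,7,8,9}: no change => not a revision
Total revisions = 0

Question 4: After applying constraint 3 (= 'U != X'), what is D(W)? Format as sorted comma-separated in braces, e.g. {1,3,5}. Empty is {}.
Answer: {4,6,7,10}

Derivation:
Constraint 1 (U != X) on D(U)={3,7,8} D(X)={3,6,7,8,9}: no change
Constraint 2 (X < W) on D(X)={3,6,7,8,9} D(W)={4,6,7,10}: no change
Constraint 3 (U != X) on D(U)={3,7,8} D(X)={3,6,7,8,9}: no change
So after constraint 3: D(W) = {4,6,7,10}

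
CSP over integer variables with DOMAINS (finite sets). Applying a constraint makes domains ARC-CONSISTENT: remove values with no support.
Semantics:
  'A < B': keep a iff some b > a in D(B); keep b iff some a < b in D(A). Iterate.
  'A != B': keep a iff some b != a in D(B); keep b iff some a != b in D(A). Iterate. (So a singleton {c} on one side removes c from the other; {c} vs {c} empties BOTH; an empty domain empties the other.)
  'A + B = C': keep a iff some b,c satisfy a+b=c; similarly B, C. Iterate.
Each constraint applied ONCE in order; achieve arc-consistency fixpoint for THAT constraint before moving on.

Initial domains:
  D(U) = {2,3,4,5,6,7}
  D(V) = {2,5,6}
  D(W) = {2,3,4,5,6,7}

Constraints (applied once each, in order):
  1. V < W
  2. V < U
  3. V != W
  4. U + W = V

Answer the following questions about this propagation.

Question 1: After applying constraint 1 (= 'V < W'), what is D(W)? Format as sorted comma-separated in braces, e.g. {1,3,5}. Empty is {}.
Answer: {3,4,5,6,7}

Derivation:
Constraint 1 (V < W) on D(V)={2,5,6} D(W)={2,3,4,5,6,7}: W {2,3,4,5,6,7}->{3,4,5,6,7}
So after constraint 1: D(W) = {3,4,5,6,7}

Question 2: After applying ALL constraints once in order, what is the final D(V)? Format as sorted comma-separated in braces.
Constraint 1 (V < W) on D(V)={2,5,6} D(W)={2,3,4,5,6,7}: W {2,3,4,5,6,7}->{3,4,5,6,7}
Constraint 2 (V < U) on D(V)={2,5,6} D(U)={2,3,4,5,6,7}: U {2,3,4,5,6,7}->{3,4,5,6,7}
Constraint 3 (V != W) on D(V)={2,5,6} D(W)={3,4,5,6,7}: no change
Constraint 4 (U + W = V) on D(U)={3,4,5,6,7} D(W)={3,4,5,6,7} D(V)={2,5,6}: U {3,4,5,6,7}->{3}; W {3,4,5,6,7}->{3}; V {2,5,6}->{6}
So after all 4 constraints: D(V) = {6}

Answer: {6}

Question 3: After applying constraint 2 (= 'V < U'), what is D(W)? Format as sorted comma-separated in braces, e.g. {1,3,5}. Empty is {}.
Constraint 1 (V < W) on D(V)={2,5,6} D(W)={2,3,4,5,6,7}: W {2,3,4,5,6,7}->{3,4,5,6,7}
Constraint 2 (V < U) on D(V)={2,5,6} D(U)={2,3,4,5,6,7}: U {2,3,4,5,6,7}->{3,4,5,6,7}
So after constraint 2: D(W) = {3,4,5,6,7}

Answer: {3,4,5,6,7}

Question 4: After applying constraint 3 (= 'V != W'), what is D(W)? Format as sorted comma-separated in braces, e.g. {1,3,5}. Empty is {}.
Constraint 1 (V < W) on D(V)={2,5,6} D(W)={2,3,4,5,6,7}: W {2,3,4,5,6,7}->{3,4,5,6,7}
Constraint 2 (V < U) on D(V)={2,5,6} D(U)={2,3,4,5,6,7}: U {2,3,4,5,6,7}->{3,4,5,6,7}
Constraint 3 (V != W) on D(V)={2,5,6} D(W)={3,4,5,6,7}: no change
So after constraint 3: D(W) = {3,4,5,6,7}

Answer: {3,4,5,6,7}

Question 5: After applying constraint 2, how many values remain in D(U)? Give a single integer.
Answer: 5

Derivation:
Constraint 1 (V < W) on D(V)={2,5,6} D(W)={2,3,4,5,6,7}: W {2,3,4,5,6,7}->{3,4,5,6,7}
Constraint 2 (V < U) on D(V)={2,5,6} D(U)={2,3,4,5,6,7}: U {2,3,4,5,6,7}->{3,4,5,6,7}
So after constraint 2: D(U)={3,4,5,6,7}, size = 5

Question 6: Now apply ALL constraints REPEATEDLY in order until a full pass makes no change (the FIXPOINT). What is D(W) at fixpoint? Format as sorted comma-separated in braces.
Answer: {}

Derivation:
pass 0 (initial): D(W)={2,3,4,5,6,7}
pass 1: U {2,3,4,5,6,7}->{3}; V {2,5,6}->{6}; W {2,3,4,5,6,7}->{3}
pass 2: U {3}->{}; V {6}->{}; W {3}->{}
pass 3: no change
Fixpoint after 3 passes: D(W) = {}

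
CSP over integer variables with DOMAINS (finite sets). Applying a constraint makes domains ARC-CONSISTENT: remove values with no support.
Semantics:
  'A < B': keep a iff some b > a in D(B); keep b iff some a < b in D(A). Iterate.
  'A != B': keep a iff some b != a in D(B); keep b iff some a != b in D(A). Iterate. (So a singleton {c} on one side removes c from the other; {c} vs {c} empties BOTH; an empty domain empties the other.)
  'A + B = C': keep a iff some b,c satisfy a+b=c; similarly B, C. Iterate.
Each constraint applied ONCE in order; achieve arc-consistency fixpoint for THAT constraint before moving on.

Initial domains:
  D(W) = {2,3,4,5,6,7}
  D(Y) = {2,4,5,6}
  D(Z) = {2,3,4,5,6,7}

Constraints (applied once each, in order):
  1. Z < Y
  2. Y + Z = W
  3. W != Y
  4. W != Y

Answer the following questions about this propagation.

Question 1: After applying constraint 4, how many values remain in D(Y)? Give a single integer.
Answer: 2

Derivation:
Constraint 1 (Z < Y) on D(Z)={2,3,4,5,6,7} D(Y)={2,4,5,6}: Z {2,3,4,5,6,7}->{2,3,4,5}; Y {2,4,5,6}->{4,5,6}
Constraint 2 (Y + Z = W) on D(Y)={4,5,6} D(Z)={2,3,4,5} D(W)={2,3,4,5,6,7}: Y {4,5,6}->{4,5}; Z {2,3,4,5}->{2,3}; W {2,3,4,5,6,7}->{6,7}
Constraint 3 (W != Y) on D(W)={6,7} D(Y)={4,5}: no change
Constraint 4 (W != Y) on D(W)={6,7} D(Y)={4,5}: no change
So after constraint 4: D(Y)={4,5}, size = 2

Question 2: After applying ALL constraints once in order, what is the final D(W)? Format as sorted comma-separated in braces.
Answer: {6,7}

Derivation:
Constraint 1 (Z < Y) on D(Z)={2,3,4,5,6,7} D(Y)={2,4,5,6}: Z {2,3,4,5,6,7}->{2,3,4,5}; Y {2,4,5,6}->{4,5,6}
Constraint 2 (Y + Z = W) on D(Y)={4,5,6} D(Z)={2,3,4,5} D(W)={2,3,4,5,6,7}: Y {4,5,6}->{4,5}; Z {2,3,4,5}->{2,3}; W {2,3,4,5,6,7}->{6,7}
Constraint 3 (W != Y) on D(W)={6,7} D(Y)={4,5}: no change
Constraint 4 (W != Y) on D(W)={6,7} D(Y)={4,5}: no change
So after all 4 constraints: D(W) = {6,7}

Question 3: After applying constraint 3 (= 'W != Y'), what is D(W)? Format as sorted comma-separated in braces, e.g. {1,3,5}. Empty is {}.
Constraint 1 (Z < Y) on D(Z)={2,3,4,5,6,7} D(Y)={2,4,5,6}: Z {2,3,4,5,6,7}->{2,3,4,5}; Y {2,4,5,6}->{4,5,6}
Constraint 2 (Y + Z = W) on D(Y)={4,5,6} D(Z)={2,3,4,5} D(W)={2,3,4,5,6,7}: Y {4,5,6}->{4,5}; Z {2,3,4,5}->{2,3}; W {2,3,4,5,6,7}->{6,7}
Constraint 3 (W != Y) on D(W)={6,7} D(Y)={4,5}: no change
So after constraint 3: D(W) = {6,7}

Answer: {6,7}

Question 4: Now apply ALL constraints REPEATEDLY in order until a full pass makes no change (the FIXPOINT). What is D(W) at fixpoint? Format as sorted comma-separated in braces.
Answer: {6,7}

Derivation:
pass 0 (initial): D(W)={2,3,4,5,6,7}
pass 1: W {2,3,4,5,6,7}->{6,7}; Y {2,4,5,6}->{4,5}; Z {2,3,4,5,6,7}->{2,3}
pass 2: no change
Fixpoint after 2 passes: D(W) = {6,7}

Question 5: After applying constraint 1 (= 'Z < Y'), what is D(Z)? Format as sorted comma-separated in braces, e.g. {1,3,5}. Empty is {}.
Answer: {2,3,4,5}

Derivation:
Constraint 1 (Z < Y) on D(Z)={2,3,4,5,6,7} D(Y)={2,4,5,6}: Z {2,3,4,5,6,7}->{2,3,4,5}; Y {2,4,5,6}->{4,5,6}
So after constraint 1: D(Z) = {2,3,4,5}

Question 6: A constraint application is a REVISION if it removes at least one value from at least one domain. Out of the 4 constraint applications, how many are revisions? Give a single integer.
Constraint 1 (Z < Y) on D(Z)={2,3,4,5,6,7} D(Y)={2,4,5,6}: Z {2,3,4,5,6,7}->{2,3,4,5}; Y {2,4,5,6}->{4,5,6} => REVISION
Constraint 2 (Y + Z = W) on D(Y)={4,5,6} D(Z)={2,3,4,5} D(W)={2,3,4,5,6,7}: Y {4,5,6}->{4,5}; Z {2,3,4,5}->{2,3}; W {2,3,4,5,6,7}->{6,7} => REVISION
Constraint 3 (W != Y) on D(W)={6,7} D(Y)={4,5}: no change => not a revision
Constraint 4 (W != Y) on D(W)={6,7} D(Y)={4,5}: no change => not a revision
Total revisions = 2

Answer: 2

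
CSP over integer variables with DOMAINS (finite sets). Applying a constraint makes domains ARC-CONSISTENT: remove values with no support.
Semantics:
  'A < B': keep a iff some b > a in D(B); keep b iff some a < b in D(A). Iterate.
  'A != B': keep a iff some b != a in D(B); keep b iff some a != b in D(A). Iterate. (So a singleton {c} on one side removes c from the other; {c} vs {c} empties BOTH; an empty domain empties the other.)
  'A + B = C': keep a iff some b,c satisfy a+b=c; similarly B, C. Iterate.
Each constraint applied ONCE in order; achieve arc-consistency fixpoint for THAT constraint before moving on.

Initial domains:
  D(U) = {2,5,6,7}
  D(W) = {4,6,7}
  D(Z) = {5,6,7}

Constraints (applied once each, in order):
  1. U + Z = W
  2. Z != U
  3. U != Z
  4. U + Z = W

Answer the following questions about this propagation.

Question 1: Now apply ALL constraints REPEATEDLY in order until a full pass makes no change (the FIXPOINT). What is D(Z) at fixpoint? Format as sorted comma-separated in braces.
pass 0 (initial): D(Z)={5,6,7}
pass 1: U {2,5,6,7}->{2}; W {4,6,7}->{7}; Z {5,6,7}->{5}
pass 2: no change
Fixpoint after 2 passes: D(Z) = {5}

Answer: {5}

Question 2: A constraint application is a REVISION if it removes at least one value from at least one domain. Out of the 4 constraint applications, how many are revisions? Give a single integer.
Constraint 1 (U + Z = W) on D(U)={2,5,6,7} D(Z)={5,6,7} D(W)={4,6,7}: U {2,5,6,7}->{2}; Z {5,6,7}->{5}; W {4,6,7}->{7} => REVISION
Constraint 2 (Z != U) on D(Z)={5} D(U)={2}: no change => not a revision
Constraint 3 (U != Z) on D(U)={2} D(Z)={5}: no change => not a revision
Constraint 4 (U + Z = W) on D(U)={2} D(Z)={5} D(W)={7}: no change => not a revision
Total revisions = 1

Answer: 1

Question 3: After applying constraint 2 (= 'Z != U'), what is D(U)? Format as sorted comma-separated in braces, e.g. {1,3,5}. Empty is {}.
Constraint 1 (U + Z = W) on D(U)={2,5,6,7} D(Z)={5,6,7} D(W)={4,6,7}: U {2,5,6,7}->{2}; Z {5,6,7}->{5}; W {4,6,7}->{7}
Constraint 2 (Z != U) on D(Z)={5} D(U)={2}: no change
So after constraint 2: D(U) = {2}

Answer: {2}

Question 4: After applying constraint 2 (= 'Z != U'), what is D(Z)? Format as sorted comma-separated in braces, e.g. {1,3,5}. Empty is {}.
Constraint 1 (U + Z = W) on D(U)={2,5,6,7} D(Z)={5,6,7} D(W)={4,6,7}: U {2,5,6,7}->{2}; Z {5,6,7}->{5}; W {4,6,7}->{7}
Constraint 2 (Z != U) on D(Z)={5} D(U)={2}: no change
So after constraint 2: D(Z) = {5}

Answer: {5}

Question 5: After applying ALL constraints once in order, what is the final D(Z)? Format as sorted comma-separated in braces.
Answer: {5}

Derivation:
Constraint 1 (U + Z = W) on D(U)={2,5,6,7} D(Z)={5,6,7} D(W)={4,6,7}: U {2,5,6,7}->{2}; Z {5,6,7}->{5}; W {4,6,7}->{7}
Constraint 2 (Z != U) on D(Z)={5} D(U)={2}: no change
Constraint 3 (U != Z) on D(U)={2} D(Z)={5}: no change
Constraint 4 (U + Z = W) on D(U)={2} D(Z)={5} D(W)={7}: no change
So after all 4 constraints: D(Z) = {5}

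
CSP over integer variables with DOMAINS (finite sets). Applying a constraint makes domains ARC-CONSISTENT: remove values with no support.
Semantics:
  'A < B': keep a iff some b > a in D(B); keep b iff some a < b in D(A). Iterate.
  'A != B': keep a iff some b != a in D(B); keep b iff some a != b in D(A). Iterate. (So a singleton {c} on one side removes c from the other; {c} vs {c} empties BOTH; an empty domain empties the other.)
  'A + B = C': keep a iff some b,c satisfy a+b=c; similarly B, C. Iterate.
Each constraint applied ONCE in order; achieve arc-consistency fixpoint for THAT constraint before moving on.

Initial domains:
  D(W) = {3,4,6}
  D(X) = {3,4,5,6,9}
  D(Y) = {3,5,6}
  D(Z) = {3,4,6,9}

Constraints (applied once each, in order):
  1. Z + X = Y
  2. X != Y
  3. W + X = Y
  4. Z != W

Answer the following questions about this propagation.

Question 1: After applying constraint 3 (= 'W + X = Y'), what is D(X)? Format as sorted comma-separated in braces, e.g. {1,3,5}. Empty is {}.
Answer: {3}

Derivation:
Constraint 1 (Z + X = Y) on D(Z)={3,4,6,9} D(X)={3,4,5,6,9} D(Y)={3,5,6}: Z {3,4,6,9}->{3}; X {3,4,5,6,9}->{3}; Y {3,5,6}->{6}
Constraint 2 (X != Y) on D(X)={3} D(Y)={6}: no change
Constraint 3 (W + X = Y) on D(W)={3,4,6} D(X)={3} D(Y)={6}: W {3,4,6}->{3}
So after constraint 3: D(X) = {3}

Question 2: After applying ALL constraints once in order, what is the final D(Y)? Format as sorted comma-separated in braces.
Constraint 1 (Z + X = Y) on D(Z)={3,4,6,9} D(X)={3,4,5,6,9} D(Y)={3,5,6}: Z {3,4,6,9}->{3}; X {3,4,5,6,9}->{3}; Y {3,5,6}->{6}
Constraint 2 (X != Y) on D(X)={3} D(Y)={6}: no change
Constraint 3 (W + X = Y) on D(W)={3,4,6} D(X)={3} D(Y)={6}: W {3,4,6}->{3}
Constraint 4 (Z != W) on D(Z)={3} D(W)={3}: Z {3}->{}; W {3}->{}
So after all 4 constraints: D(Y) = {6}

Answer: {6}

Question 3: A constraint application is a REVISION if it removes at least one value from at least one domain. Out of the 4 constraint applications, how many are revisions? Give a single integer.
Constraint 1 (Z + X = Y) on D(Z)={3,4,6,9} D(X)={3,4,5,6,9} D(Y)={3,5,6}: Z {3,4,6,9}->{3}; X {3,4,5,6,9}->{3}; Y {3,5,6}->{6} => REVISION
Constraint 2 (X != Y) on D(X)={3} D(Y)={6}: no change => not a revision
Constraint 3 (W + X = Y) on D(W)={3,4,6} D(X)={3} D(Y)={6}: W {3,4,6}->{3} => REVISION
Constraint 4 (Z != W) on D(Z)={3} D(W)={3}: Z {3}->{}; W {3}->{} => REVISION
Total revisions = 3

Answer: 3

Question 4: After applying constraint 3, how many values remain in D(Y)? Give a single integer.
Answer: 1

Derivation:
Constraint 1 (Z + X = Y) on D(Z)={3,4,6,9} D(X)={3,4,5,6,9} D(Y)={3,5,6}: Z {3,4,6,9}->{3}; X {3,4,5,6,9}->{3}; Y {3,5,6}->{6}
Constraint 2 (X != Y) on D(X)={3} D(Y)={6}: no change
Constraint 3 (W + X = Y) on D(W)={3,4,6} D(X)={3} D(Y)={6}: W {3,4,6}->{3}
So after constraint 3: D(Y)={6}, size = 1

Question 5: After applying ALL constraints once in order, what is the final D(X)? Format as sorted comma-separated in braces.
Answer: {3}

Derivation:
Constraint 1 (Z + X = Y) on D(Z)={3,4,6,9} D(X)={3,4,5,6,9} D(Y)={3,5,6}: Z {3,4,6,9}->{3}; X {3,4,5,6,9}->{3}; Y {3,5,6}->{6}
Constraint 2 (X != Y) on D(X)={3} D(Y)={6}: no change
Constraint 3 (W + X = Y) on D(W)={3,4,6} D(X)={3} D(Y)={6}: W {3,4,6}->{3}
Constraint 4 (Z != W) on D(Z)={3} D(W)={3}: Z {3}->{}; W {3}->{}
So after all 4 constraints: D(X) = {3}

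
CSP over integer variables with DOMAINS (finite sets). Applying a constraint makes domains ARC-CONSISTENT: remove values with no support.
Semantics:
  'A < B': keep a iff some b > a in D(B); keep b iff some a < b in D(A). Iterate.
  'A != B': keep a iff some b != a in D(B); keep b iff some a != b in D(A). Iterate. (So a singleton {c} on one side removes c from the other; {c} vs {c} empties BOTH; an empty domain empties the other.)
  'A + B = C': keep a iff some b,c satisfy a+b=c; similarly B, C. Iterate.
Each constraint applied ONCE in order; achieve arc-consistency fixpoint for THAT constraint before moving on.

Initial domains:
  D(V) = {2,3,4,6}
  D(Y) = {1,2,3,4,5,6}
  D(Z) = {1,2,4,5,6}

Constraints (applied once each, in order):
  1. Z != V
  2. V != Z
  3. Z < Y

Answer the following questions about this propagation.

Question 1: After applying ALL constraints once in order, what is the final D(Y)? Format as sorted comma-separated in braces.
Answer: {2,3,4,5,6}

Derivation:
Constraint 1 (Z != V) on D(Z)={1,2,4,5,6} D(V)={2,3,4,6}: no change
Constraint 2 (V != Z) on D(V)={2,3,4,6} D(Z)={1,2,4,5,6}: no change
Constraint 3 (Z < Y) on D(Z)={1,2,4,5,6} D(Y)={1,2,3,4,5,6}: Z {1,2,4,5,6}->{1,2,4,5}; Y {1,2,3,4,5,6}->{2,3,4,5,6}
So after all 3 constraints: D(Y) = {2,3,4,5,6}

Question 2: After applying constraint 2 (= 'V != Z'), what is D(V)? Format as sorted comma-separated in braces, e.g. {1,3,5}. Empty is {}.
Constraint 1 (Z != V) on D(Z)={1,2,4,5,6} D(V)={2,3,4,6}: no change
Constraint 2 (V != Z) on D(V)={2,3,4,6} D(Z)={1,2,4,5,6}: no change
So after constraint 2: D(V) = {2,3,4,6}

Answer: {2,3,4,6}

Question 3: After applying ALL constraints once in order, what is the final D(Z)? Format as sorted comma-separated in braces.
Constraint 1 (Z != V) on D(Z)={1,2,4,5,6} D(V)={2,3,4,6}: no change
Constraint 2 (V != Z) on D(V)={2,3,4,6} D(Z)={1,2,4,5,6}: no change
Constraint 3 (Z < Y) on D(Z)={1,2,4,5,6} D(Y)={1,2,3,4,5,6}: Z {1,2,4,5,6}->{1,2,4,5}; Y {1,2,3,4,5,6}->{2,3,4,5,6}
So after all 3 constraints: D(Z) = {1,2,4,5}

Answer: {1,2,4,5}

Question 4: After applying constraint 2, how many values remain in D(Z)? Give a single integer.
Answer: 5

Derivation:
Constraint 1 (Z != V) on D(Z)={1,2,4,5,6} D(V)={2,3,4,6}: no change
Constraint 2 (V != Z) on D(V)={2,3,4,6} D(Z)={1,2,4,5,6}: no change
So after constraint 2: D(Z)={1,2,4,5,6}, size = 5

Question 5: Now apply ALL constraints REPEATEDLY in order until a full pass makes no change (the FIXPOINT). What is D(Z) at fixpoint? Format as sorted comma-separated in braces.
pass 0 (initial): D(Z)={1,2,4,5,6}
pass 1: Y {1,2,3,4,5,6}->{2,3,4,5,6}; Z {1,2,4,5,6}->{1,2,4,5}
pass 2: no change
Fixpoint after 2 passes: D(Z) = {1,2,4,5}

Answer: {1,2,4,5}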